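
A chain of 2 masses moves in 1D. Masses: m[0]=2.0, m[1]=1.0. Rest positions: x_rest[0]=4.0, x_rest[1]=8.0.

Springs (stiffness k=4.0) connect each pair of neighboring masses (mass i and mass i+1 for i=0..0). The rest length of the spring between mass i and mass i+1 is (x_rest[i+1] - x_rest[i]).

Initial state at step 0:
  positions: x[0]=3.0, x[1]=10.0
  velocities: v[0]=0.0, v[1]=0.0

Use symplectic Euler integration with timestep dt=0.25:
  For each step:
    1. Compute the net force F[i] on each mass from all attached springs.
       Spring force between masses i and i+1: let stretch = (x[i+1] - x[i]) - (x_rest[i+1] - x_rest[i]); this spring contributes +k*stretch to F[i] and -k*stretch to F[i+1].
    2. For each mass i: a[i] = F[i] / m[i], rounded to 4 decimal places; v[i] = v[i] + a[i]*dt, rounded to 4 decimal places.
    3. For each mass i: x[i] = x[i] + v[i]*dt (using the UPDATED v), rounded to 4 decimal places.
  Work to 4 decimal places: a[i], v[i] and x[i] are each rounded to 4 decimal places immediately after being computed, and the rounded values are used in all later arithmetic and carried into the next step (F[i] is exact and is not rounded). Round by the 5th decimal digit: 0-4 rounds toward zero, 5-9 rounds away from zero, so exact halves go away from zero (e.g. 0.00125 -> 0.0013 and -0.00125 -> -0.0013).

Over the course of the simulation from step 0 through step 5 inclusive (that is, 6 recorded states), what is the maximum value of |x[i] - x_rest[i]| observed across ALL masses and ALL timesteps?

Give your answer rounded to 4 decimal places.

Answer: 2.0181

Derivation:
Step 0: x=[3.0000 10.0000] v=[0.0000 0.0000]
Step 1: x=[3.3750 9.2500] v=[1.5000 -3.0000]
Step 2: x=[3.9844 8.0313] v=[2.4375 -4.8750]
Step 3: x=[4.5997 6.8008] v=[2.4610 -4.9219]
Step 4: x=[4.9901 6.0201] v=[1.5616 -3.1230]
Step 5: x=[5.0093 5.9819] v=[0.0766 -0.1530]
Max displacement = 2.0181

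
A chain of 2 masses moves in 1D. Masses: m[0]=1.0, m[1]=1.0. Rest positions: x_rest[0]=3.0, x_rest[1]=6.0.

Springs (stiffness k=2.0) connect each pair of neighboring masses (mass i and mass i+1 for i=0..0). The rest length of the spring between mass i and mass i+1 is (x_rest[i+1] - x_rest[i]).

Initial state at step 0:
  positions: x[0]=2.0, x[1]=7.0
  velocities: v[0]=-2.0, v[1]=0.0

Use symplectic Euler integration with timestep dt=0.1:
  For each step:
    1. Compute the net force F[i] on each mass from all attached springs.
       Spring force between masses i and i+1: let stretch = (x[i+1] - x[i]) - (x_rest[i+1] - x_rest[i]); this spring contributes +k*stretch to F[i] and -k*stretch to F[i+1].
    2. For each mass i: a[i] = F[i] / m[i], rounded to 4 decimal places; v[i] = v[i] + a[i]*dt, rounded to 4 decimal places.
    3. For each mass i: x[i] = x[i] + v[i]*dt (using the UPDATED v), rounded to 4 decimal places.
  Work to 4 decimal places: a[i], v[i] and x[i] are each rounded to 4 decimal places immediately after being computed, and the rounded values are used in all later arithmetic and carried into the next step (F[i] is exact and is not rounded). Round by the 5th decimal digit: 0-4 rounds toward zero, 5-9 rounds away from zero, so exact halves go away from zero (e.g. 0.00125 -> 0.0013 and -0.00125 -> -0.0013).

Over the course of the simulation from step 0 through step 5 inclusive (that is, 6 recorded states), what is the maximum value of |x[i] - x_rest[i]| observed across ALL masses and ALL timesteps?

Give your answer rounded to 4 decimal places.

Step 0: x=[2.0000 7.0000] v=[-2.0000 0.0000]
Step 1: x=[1.8400 6.9600] v=[-1.6000 -0.4000]
Step 2: x=[1.7224 6.8776] v=[-1.1760 -0.8240]
Step 3: x=[1.6479 6.7521] v=[-0.7450 -1.2550]
Step 4: x=[1.6155 6.5845] v=[-0.3242 -1.6758]
Step 5: x=[1.6225 6.3775] v=[0.0696 -2.0696]
Max displacement = 1.3845

Answer: 1.3845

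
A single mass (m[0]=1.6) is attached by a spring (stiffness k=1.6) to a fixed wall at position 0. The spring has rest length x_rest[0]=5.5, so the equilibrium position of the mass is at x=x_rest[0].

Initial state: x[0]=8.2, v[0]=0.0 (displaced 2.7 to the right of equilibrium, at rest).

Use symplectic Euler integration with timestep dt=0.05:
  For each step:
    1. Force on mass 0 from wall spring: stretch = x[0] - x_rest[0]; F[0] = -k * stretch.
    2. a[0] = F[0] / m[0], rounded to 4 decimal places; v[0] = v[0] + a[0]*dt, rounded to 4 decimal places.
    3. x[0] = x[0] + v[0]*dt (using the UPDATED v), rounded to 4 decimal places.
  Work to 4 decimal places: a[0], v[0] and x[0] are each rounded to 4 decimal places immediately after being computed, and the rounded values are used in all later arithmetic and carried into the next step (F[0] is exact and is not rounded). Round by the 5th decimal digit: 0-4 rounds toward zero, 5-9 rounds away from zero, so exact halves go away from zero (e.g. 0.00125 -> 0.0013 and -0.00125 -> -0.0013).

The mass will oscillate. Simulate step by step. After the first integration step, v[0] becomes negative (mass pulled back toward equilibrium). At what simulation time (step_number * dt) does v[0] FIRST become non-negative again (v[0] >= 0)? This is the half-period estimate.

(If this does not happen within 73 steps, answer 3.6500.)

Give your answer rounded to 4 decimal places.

Answer: 3.1500

Derivation:
Step 0: x=[8.2000] v=[0.0000]
Step 1: x=[8.1933] v=[-0.1350]
Step 2: x=[8.1798] v=[-0.2697]
Step 3: x=[8.1596] v=[-0.4037]
Step 4: x=[8.1328] v=[-0.5367]
Step 5: x=[8.0994] v=[-0.6683]
Step 6: x=[8.0595] v=[-0.7983]
Step 7: x=[8.0132] v=[-0.9263]
Step 8: x=[7.9606] v=[-1.0520]
Step 9: x=[7.9019] v=[-1.1750]
Step 10: x=[7.8371] v=[-1.2951]
Step 11: x=[7.7665] v=[-1.4120]
Step 12: x=[7.6902] v=[-1.5253]
Step 13: x=[7.6085] v=[-1.6348]
Step 14: x=[7.5215] v=[-1.7402]
Step 15: x=[7.4294] v=[-1.8413]
Step 16: x=[7.3325] v=[-1.9378]
Step 17: x=[7.2310] v=[-2.0294]
Step 18: x=[7.1252] v=[-2.1160]
Step 19: x=[7.0153] v=[-2.1973]
Step 20: x=[6.9016] v=[-2.2731]
Step 21: x=[6.7844] v=[-2.3432]
Step 22: x=[6.6640] v=[-2.4074]
Step 23: x=[6.5407] v=[-2.4656]
Step 24: x=[6.4148] v=[-2.5176]
Step 25: x=[6.2866] v=[-2.5633]
Step 26: x=[6.1565] v=[-2.6026]
Step 27: x=[6.0247] v=[-2.6354]
Step 28: x=[5.8916] v=[-2.6616]
Step 29: x=[5.7575] v=[-2.6812]
Step 30: x=[5.6228] v=[-2.6941]
Step 31: x=[5.4878] v=[-2.7002]
Step 32: x=[5.3528] v=[-2.6996]
Step 33: x=[5.2182] v=[-2.6922]
Step 34: x=[5.0843] v=[-2.6781]
Step 35: x=[4.9514] v=[-2.6573]
Step 36: x=[4.8199] v=[-2.6299]
Step 37: x=[4.6901] v=[-2.5959]
Step 38: x=[4.5623] v=[-2.5554]
Step 39: x=[4.4369] v=[-2.5085]
Step 40: x=[4.3141] v=[-2.4553]
Step 41: x=[4.1943] v=[-2.3960]
Step 42: x=[4.0778] v=[-2.3307]
Step 43: x=[3.9648] v=[-2.2596]
Step 44: x=[3.8557] v=[-2.1828]
Step 45: x=[3.7507] v=[-2.1006]
Step 46: x=[3.6500] v=[-2.0131]
Step 47: x=[3.5540] v=[-1.9206]
Step 48: x=[3.4628] v=[-1.8233]
Step 49: x=[3.3767] v=[-1.7214]
Step 50: x=[3.2959] v=[-1.6152]
Step 51: x=[3.2207] v=[-1.5050]
Step 52: x=[3.1512] v=[-1.3910]
Step 53: x=[3.0875] v=[-1.2736]
Step 54: x=[3.0299] v=[-1.1530]
Step 55: x=[2.9784] v=[-1.0295]
Step 56: x=[2.9332] v=[-0.9034]
Step 57: x=[2.8944] v=[-0.7751]
Step 58: x=[2.8622] v=[-0.6448]
Step 59: x=[2.8366] v=[-0.5129]
Step 60: x=[2.8176] v=[-0.3797]
Step 61: x=[2.8053] v=[-0.2456]
Step 62: x=[2.7998] v=[-0.1109]
Step 63: x=[2.8010] v=[0.0241]
First v>=0 after going negative at step 63, time=3.1500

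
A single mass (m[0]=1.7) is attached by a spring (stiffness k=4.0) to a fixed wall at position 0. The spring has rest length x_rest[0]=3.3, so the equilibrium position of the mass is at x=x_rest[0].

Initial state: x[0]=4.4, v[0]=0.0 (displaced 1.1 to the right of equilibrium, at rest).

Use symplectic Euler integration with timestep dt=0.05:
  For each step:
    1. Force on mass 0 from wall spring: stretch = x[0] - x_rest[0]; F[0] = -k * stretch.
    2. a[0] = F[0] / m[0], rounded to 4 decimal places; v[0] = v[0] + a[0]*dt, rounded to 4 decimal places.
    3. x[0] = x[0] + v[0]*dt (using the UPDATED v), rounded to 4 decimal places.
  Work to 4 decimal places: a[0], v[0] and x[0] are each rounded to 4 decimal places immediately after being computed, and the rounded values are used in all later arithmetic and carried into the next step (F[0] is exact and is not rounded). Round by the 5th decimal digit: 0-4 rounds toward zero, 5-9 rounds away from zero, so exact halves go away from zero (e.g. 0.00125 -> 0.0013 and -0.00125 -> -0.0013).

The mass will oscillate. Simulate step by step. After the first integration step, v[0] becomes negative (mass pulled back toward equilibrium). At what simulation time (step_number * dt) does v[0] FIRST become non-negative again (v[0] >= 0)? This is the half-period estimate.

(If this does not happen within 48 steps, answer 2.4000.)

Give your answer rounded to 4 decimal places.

Answer: 2.0500

Derivation:
Step 0: x=[4.4000] v=[0.0000]
Step 1: x=[4.3935] v=[-0.1294]
Step 2: x=[4.3806] v=[-0.2580]
Step 3: x=[4.3613] v=[-0.3851]
Step 4: x=[4.3358] v=[-0.5100]
Step 5: x=[4.3042] v=[-0.6319]
Step 6: x=[4.2667] v=[-0.7500]
Step 7: x=[4.2235] v=[-0.8637]
Step 8: x=[4.1749] v=[-0.9723]
Step 9: x=[4.1211] v=[-1.0752]
Step 10: x=[4.0625] v=[-1.1718]
Step 11: x=[3.9994] v=[-1.2615]
Step 12: x=[3.9322] v=[-1.3438]
Step 13: x=[3.8613] v=[-1.4182]
Step 14: x=[3.7871] v=[-1.4842]
Step 15: x=[3.7100] v=[-1.5415]
Step 16: x=[3.6305] v=[-1.5897]
Step 17: x=[3.5491] v=[-1.6286]
Step 18: x=[3.4662] v=[-1.6579]
Step 19: x=[3.3823] v=[-1.6775]
Step 20: x=[3.2979] v=[-1.6872]
Step 21: x=[3.2136] v=[-1.6870]
Step 22: x=[3.1298] v=[-1.6768]
Step 23: x=[3.0470] v=[-1.6568]
Step 24: x=[2.9657] v=[-1.6270]
Step 25: x=[2.8863] v=[-1.5877]
Step 26: x=[2.8094] v=[-1.5390]
Step 27: x=[2.7353] v=[-1.4813]
Step 28: x=[2.6646] v=[-1.4149]
Step 29: x=[2.5976] v=[-1.3401]
Step 30: x=[2.5347] v=[-1.2575]
Step 31: x=[2.4763] v=[-1.1675]
Step 32: x=[2.4228] v=[-1.0706]
Step 33: x=[2.3744] v=[-0.9674]
Step 34: x=[2.3315] v=[-0.8585]
Step 35: x=[2.2943] v=[-0.7446]
Step 36: x=[2.2630] v=[-0.6263]
Step 37: x=[2.2378] v=[-0.5043]
Step 38: x=[2.2188] v=[-0.3793]
Step 39: x=[2.2062] v=[-0.2521]
Step 40: x=[2.2000] v=[-0.1234]
Step 41: x=[2.2003] v=[0.0060]
First v>=0 after going negative at step 41, time=2.0500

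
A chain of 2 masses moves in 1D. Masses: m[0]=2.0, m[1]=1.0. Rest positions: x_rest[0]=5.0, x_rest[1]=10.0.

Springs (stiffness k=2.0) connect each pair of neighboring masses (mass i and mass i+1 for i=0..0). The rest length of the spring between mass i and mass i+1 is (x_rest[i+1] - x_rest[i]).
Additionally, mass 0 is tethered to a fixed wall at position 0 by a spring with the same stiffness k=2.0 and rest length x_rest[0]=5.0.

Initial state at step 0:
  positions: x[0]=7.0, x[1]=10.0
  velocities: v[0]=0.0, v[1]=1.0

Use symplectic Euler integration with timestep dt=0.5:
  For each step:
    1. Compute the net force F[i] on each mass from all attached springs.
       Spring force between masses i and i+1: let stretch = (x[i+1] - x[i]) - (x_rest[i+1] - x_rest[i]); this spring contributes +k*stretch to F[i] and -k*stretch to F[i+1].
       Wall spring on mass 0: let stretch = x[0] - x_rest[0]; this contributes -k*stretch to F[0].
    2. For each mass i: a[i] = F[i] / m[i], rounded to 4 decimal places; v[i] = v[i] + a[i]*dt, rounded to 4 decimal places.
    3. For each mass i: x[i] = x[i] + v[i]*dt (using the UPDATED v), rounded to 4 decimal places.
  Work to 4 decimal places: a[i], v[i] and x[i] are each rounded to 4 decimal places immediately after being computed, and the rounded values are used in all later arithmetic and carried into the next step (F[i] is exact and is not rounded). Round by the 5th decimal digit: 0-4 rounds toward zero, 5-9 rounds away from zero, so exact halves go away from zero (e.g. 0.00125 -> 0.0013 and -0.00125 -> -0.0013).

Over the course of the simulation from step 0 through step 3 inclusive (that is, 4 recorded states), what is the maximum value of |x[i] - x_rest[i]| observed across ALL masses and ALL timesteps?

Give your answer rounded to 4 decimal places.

Answer: 2.7500

Derivation:
Step 0: x=[7.0000 10.0000] v=[0.0000 1.0000]
Step 1: x=[6.0000 11.5000] v=[-2.0000 3.0000]
Step 2: x=[4.8750 12.7500] v=[-2.2500 2.5000]
Step 3: x=[4.5000 12.5625] v=[-0.7500 -0.3750]
Max displacement = 2.7500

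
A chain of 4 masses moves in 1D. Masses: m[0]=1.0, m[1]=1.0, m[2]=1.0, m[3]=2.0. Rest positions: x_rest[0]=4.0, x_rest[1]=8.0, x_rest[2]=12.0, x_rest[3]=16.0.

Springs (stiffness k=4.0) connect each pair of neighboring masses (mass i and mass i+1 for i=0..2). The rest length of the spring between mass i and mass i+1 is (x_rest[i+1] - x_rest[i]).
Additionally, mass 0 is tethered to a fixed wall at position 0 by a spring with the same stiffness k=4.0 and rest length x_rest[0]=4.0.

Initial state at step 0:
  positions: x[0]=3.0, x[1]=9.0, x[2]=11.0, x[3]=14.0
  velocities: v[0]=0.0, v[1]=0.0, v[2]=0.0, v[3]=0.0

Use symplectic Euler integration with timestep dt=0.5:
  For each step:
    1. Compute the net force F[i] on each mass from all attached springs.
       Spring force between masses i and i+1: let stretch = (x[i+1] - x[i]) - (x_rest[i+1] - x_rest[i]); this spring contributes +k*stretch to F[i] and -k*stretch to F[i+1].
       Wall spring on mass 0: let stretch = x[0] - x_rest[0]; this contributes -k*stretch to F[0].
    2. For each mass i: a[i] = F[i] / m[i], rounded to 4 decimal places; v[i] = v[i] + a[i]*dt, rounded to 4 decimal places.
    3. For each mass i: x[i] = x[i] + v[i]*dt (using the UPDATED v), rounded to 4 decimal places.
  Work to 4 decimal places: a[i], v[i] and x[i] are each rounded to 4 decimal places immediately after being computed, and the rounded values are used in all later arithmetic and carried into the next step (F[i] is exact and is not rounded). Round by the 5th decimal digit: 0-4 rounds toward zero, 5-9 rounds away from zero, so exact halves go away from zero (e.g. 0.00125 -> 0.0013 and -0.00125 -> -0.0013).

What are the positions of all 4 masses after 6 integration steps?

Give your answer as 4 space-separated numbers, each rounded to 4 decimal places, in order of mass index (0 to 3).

Step 0: x=[3.0000 9.0000 11.0000 14.0000] v=[0.0000 0.0000 0.0000 0.0000]
Step 1: x=[6.0000 5.0000 12.0000 14.5000] v=[6.0000 -8.0000 2.0000 1.0000]
Step 2: x=[2.0000 9.0000 8.5000 15.7500] v=[-8.0000 8.0000 -7.0000 2.5000]
Step 3: x=[3.0000 5.5000 12.7500 15.3750] v=[2.0000 -7.0000 8.5000 -0.7500]
Step 4: x=[3.5000 6.7500 12.3750 15.6875] v=[1.0000 2.5000 -0.7500 0.6250]
Step 5: x=[3.7500 10.3750 9.6875 16.3438] v=[0.5000 7.2500 -5.3750 1.3125]
Step 6: x=[6.8750 6.6875 14.3438 15.6719] v=[6.2500 -7.3750 9.3126 -1.3438]

Answer: 6.8750 6.6875 14.3438 15.6719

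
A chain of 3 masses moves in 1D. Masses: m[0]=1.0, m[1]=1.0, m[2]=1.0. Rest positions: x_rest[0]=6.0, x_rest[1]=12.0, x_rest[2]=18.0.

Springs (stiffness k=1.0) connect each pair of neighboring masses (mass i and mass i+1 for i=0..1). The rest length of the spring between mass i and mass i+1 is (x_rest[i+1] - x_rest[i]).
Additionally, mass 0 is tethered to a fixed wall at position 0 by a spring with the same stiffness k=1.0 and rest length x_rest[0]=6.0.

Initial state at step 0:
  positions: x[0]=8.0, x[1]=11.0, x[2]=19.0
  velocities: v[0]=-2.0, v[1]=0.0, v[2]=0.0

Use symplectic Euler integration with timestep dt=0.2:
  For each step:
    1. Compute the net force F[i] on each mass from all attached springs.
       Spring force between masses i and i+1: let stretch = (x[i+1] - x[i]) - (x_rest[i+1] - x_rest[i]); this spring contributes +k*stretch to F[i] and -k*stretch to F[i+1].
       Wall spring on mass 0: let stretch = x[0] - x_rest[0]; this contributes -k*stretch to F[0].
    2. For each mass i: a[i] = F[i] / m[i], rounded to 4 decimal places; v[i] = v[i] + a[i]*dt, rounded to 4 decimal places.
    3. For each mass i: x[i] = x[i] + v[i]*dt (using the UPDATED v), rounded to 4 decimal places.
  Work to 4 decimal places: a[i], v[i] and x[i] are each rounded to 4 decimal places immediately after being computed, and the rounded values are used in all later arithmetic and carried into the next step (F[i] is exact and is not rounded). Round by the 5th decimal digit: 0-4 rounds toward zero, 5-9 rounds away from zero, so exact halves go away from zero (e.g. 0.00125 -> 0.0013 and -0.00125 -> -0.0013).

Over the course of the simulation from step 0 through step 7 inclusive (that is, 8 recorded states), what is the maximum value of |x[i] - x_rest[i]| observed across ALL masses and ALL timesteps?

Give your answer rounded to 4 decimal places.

Answer: 2.5180

Derivation:
Step 0: x=[8.0000 11.0000 19.0000] v=[-2.0000 0.0000 0.0000]
Step 1: x=[7.4000 11.2000 18.9200] v=[-3.0000 1.0000 -0.4000]
Step 2: x=[6.6560 11.5568 18.7712] v=[-3.7200 1.7840 -0.7440]
Step 3: x=[5.8418 12.0061 18.5738] v=[-4.0710 2.2467 -0.9869]
Step 4: x=[5.0405 12.4716 18.3537] v=[-4.0065 2.3274 -1.1004]
Step 5: x=[4.3348 12.8751 18.1383] v=[-3.5284 2.0176 -1.0768]
Step 6: x=[3.7973 13.1475 17.9524] v=[-2.6873 1.3622 -0.9294]
Step 7: x=[3.4820 13.2381 17.8143] v=[-1.5767 0.4531 -0.6904]
Max displacement = 2.5180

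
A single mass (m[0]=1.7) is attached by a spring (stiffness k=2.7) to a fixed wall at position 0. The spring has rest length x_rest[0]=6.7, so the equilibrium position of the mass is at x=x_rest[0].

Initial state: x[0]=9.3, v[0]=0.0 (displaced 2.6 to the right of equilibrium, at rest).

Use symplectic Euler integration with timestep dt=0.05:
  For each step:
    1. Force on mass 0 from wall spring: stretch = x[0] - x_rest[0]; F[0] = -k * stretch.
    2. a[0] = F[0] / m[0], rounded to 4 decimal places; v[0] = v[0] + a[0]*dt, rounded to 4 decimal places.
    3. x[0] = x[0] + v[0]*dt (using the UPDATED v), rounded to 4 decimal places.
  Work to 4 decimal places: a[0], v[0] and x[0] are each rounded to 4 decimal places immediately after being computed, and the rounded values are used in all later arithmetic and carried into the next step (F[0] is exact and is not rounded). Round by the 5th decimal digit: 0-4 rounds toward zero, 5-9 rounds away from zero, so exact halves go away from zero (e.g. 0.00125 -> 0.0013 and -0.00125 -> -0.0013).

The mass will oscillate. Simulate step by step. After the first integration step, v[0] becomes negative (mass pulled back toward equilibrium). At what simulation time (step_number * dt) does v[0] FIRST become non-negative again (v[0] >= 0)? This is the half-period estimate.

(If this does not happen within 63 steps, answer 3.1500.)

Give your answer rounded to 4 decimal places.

Answer: 2.5000

Derivation:
Step 0: x=[9.3000] v=[0.0000]
Step 1: x=[9.2897] v=[-0.2065]
Step 2: x=[9.2691] v=[-0.4122]
Step 3: x=[9.2383] v=[-0.6162]
Step 4: x=[9.1974] v=[-0.8178]
Step 5: x=[9.1466] v=[-1.0161]
Step 6: x=[9.0861] v=[-1.2104]
Step 7: x=[9.0161] v=[-1.3999]
Step 8: x=[8.9369] v=[-1.5838]
Step 9: x=[8.8488] v=[-1.7614]
Step 10: x=[8.7522] v=[-1.9320]
Step 11: x=[8.6475] v=[-2.0950]
Step 12: x=[8.5350] v=[-2.2497]
Step 13: x=[8.4152] v=[-2.3954]
Step 14: x=[8.2886] v=[-2.5316]
Step 15: x=[8.1557] v=[-2.6578]
Step 16: x=[8.0170] v=[-2.7734]
Step 17: x=[7.8731] v=[-2.8780]
Step 18: x=[7.7245] v=[-2.9712]
Step 19: x=[7.5719] v=[-3.0526]
Step 20: x=[7.4158] v=[-3.1218]
Step 21: x=[7.2569] v=[-3.1786]
Step 22: x=[7.0958] v=[-3.2228]
Step 23: x=[6.9331] v=[-3.2542]
Step 24: x=[6.7695] v=[-3.2727]
Step 25: x=[6.6056] v=[-3.2782]
Step 26: x=[6.4421] v=[-3.2707]
Step 27: x=[6.2796] v=[-3.2502]
Step 28: x=[6.1188] v=[-3.2168]
Step 29: x=[5.9603] v=[-3.1706]
Step 30: x=[5.8047] v=[-3.1119]
Step 31: x=[5.6527] v=[-3.0408]
Step 32: x=[5.5048] v=[-2.9576]
Step 33: x=[5.3617] v=[-2.8627]
Step 34: x=[5.2239] v=[-2.7564]
Step 35: x=[5.0919] v=[-2.6392]
Step 36: x=[4.9663] v=[-2.5115]
Step 37: x=[4.8476] v=[-2.3738]
Step 38: x=[4.7363] v=[-2.2267]
Step 39: x=[4.6328] v=[-2.0708]
Step 40: x=[4.5375] v=[-1.9066]
Step 41: x=[4.4508] v=[-1.7349]
Step 42: x=[4.3730] v=[-1.5563]
Step 43: x=[4.3044] v=[-1.3715]
Step 44: x=[4.2453] v=[-1.1813]
Step 45: x=[4.1960] v=[-0.9864]
Step 46: x=[4.1566] v=[-0.7876]
Step 47: x=[4.1273] v=[-0.5856]
Step 48: x=[4.1082] v=[-0.3813]
Step 49: x=[4.0994] v=[-0.1755]
Step 50: x=[4.1010] v=[0.0310]
First v>=0 after going negative at step 50, time=2.5000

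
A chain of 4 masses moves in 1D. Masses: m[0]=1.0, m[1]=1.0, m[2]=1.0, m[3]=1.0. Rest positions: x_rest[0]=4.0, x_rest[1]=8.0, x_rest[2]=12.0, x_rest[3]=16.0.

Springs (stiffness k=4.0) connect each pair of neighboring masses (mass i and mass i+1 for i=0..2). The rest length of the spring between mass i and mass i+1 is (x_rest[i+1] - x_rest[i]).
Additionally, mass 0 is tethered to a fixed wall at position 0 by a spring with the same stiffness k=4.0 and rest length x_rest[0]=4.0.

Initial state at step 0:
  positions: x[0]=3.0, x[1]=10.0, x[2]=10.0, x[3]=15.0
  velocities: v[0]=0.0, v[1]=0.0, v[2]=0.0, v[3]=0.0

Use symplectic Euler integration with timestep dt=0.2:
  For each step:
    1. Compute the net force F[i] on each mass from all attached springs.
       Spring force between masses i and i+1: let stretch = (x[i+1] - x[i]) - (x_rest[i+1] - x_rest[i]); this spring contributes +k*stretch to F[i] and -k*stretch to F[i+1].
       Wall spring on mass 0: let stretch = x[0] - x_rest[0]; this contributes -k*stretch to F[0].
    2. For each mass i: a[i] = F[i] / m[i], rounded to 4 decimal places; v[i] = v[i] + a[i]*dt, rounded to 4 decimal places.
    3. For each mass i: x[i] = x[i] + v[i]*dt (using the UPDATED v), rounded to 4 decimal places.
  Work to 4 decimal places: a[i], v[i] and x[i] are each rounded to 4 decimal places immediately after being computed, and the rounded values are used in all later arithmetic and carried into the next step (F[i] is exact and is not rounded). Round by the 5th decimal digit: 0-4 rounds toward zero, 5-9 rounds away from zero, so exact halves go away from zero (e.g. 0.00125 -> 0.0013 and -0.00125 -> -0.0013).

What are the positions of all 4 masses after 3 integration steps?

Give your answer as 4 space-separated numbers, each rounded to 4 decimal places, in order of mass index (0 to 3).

Answer: 5.1371 5.9004 12.7622 14.7097

Derivation:
Step 0: x=[3.0000 10.0000 10.0000 15.0000] v=[0.0000 0.0000 0.0000 0.0000]
Step 1: x=[3.6400 8.8800 10.8000 14.8400] v=[3.2000 -5.6000 4.0000 -0.8000]
Step 2: x=[4.5360 7.2288 11.9392 14.6736] v=[4.4800 -8.2560 5.6960 -0.8320]
Step 3: x=[5.1371 5.9004 12.7622 14.7097] v=[3.0054 -6.6419 4.1152 0.1805]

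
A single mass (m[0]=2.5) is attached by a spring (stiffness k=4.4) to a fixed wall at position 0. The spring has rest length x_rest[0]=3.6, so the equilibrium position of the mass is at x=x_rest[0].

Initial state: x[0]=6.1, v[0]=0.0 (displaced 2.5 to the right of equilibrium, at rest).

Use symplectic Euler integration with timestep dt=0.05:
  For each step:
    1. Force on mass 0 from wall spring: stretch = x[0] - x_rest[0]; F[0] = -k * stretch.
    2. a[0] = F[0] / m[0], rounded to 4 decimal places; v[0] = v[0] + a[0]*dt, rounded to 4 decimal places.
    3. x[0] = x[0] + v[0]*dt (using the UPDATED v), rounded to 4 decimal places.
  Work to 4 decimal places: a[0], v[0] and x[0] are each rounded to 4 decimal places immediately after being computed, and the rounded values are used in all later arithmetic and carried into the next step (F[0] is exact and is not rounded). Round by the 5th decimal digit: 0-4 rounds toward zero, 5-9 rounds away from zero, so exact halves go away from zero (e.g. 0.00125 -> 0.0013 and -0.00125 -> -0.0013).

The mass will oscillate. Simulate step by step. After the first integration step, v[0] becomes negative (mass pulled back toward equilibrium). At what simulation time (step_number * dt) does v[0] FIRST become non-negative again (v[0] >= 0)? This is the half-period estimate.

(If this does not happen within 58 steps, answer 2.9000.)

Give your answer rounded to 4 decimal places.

Answer: 2.4000

Derivation:
Step 0: x=[6.1000] v=[0.0000]
Step 1: x=[6.0890] v=[-0.2200]
Step 2: x=[6.0671] v=[-0.4390]
Step 3: x=[6.0343] v=[-0.6561]
Step 4: x=[5.9908] v=[-0.8703]
Step 5: x=[5.9368] v=[-1.0807]
Step 6: x=[5.8725] v=[-1.2863]
Step 7: x=[5.7982] v=[-1.4863]
Step 8: x=[5.7142] v=[-1.6797]
Step 9: x=[5.6209] v=[-1.8658]
Step 10: x=[5.5187] v=[-2.0436]
Step 11: x=[5.4081] v=[-2.2124]
Step 12: x=[5.2895] v=[-2.3715]
Step 13: x=[5.1635] v=[-2.5202]
Step 14: x=[5.0306] v=[-2.6578]
Step 15: x=[4.8914] v=[-2.7837]
Step 16: x=[4.7465] v=[-2.8973]
Step 17: x=[4.5966] v=[-2.9982]
Step 18: x=[4.4423] v=[-3.0859]
Step 19: x=[4.2843] v=[-3.1600]
Step 20: x=[4.1233] v=[-3.2202]
Step 21: x=[3.9600] v=[-3.2663]
Step 22: x=[3.7951] v=[-3.2980]
Step 23: x=[3.6293] v=[-3.3152]
Step 24: x=[3.4634] v=[-3.3178]
Step 25: x=[3.2981] v=[-3.3058]
Step 26: x=[3.1341] v=[-3.2792]
Step 27: x=[2.9722] v=[-3.2382]
Step 28: x=[2.8131] v=[-3.1830]
Step 29: x=[2.6574] v=[-3.1138]
Step 30: x=[2.5059] v=[-3.0309]
Step 31: x=[2.3592] v=[-2.9346]
Step 32: x=[2.2179] v=[-2.8254]
Step 33: x=[2.0827] v=[-2.7038]
Step 34: x=[1.9542] v=[-2.5703]
Step 35: x=[1.8329] v=[-2.4255]
Step 36: x=[1.7194] v=[-2.2700]
Step 37: x=[1.6142] v=[-2.1045]
Step 38: x=[1.5177] v=[-1.9298]
Step 39: x=[1.4304] v=[-1.7466]
Step 40: x=[1.3526] v=[-1.5557]
Step 41: x=[1.2847] v=[-1.3579]
Step 42: x=[1.2270] v=[-1.1542]
Step 43: x=[1.1797] v=[-0.9454]
Step 44: x=[1.1431] v=[-0.7324]
Step 45: x=[1.1173] v=[-0.5162]
Step 46: x=[1.1024] v=[-0.2977]
Step 47: x=[1.0985] v=[-0.0779]
Step 48: x=[1.1056] v=[0.1422]
First v>=0 after going negative at step 48, time=2.4000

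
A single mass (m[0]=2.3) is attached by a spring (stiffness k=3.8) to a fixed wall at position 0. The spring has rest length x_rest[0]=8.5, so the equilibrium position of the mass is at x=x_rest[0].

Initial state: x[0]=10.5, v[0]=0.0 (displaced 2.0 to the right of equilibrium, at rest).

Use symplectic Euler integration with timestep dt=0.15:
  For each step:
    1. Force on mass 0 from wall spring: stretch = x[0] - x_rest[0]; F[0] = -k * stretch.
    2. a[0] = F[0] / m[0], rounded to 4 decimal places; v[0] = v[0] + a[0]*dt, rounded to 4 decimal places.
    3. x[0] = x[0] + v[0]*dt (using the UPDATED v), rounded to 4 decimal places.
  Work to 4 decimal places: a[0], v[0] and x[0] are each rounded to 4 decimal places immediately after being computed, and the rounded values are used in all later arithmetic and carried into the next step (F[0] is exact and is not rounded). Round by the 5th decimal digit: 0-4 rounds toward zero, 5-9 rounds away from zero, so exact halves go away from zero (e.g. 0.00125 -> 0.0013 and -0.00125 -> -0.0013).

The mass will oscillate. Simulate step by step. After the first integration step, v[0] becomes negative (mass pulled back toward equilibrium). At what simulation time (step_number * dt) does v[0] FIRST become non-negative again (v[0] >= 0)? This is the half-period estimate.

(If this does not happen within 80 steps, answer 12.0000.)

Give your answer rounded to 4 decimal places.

Step 0: x=[10.5000] v=[0.0000]
Step 1: x=[10.4257] v=[-0.4956]
Step 2: x=[10.2798] v=[-0.9728]
Step 3: x=[10.0677] v=[-1.4139]
Step 4: x=[9.7973] v=[-1.8024]
Step 5: x=[9.4787] v=[-2.1239]
Step 6: x=[9.1237] v=[-2.3665]
Step 7: x=[8.7455] v=[-2.5211]
Step 8: x=[8.3582] v=[-2.5819]
Step 9: x=[7.9762] v=[-2.5468]
Step 10: x=[7.6137] v=[-2.4170]
Step 11: x=[7.2841] v=[-2.1974]
Step 12: x=[6.9997] v=[-1.8961]
Step 13: x=[6.7711] v=[-1.5243]
Step 14: x=[6.6067] v=[-1.0958]
Step 15: x=[6.5127] v=[-0.6266]
Step 16: x=[6.4926] v=[-0.1341]
Step 17: x=[6.5471] v=[0.3634]
First v>=0 after going negative at step 17, time=2.5500

Answer: 2.5500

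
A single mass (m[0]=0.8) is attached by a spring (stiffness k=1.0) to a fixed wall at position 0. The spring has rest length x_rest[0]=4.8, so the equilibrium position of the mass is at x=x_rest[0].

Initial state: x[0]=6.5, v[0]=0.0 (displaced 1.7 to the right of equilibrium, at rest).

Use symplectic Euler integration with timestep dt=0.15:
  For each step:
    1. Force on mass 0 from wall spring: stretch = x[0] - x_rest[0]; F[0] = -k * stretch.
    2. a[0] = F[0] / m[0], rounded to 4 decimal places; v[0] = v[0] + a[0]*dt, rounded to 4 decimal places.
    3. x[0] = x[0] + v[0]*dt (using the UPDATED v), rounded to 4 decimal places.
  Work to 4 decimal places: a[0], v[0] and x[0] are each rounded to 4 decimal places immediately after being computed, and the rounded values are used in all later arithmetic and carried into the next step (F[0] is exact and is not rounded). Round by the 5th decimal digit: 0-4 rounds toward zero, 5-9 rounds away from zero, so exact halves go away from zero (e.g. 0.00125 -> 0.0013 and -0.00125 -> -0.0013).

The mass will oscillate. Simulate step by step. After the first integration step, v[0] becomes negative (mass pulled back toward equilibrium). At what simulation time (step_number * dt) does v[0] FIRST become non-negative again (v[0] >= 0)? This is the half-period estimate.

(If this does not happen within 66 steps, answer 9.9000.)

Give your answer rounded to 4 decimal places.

Answer: 2.8500

Derivation:
Step 0: x=[6.5000] v=[0.0000]
Step 1: x=[6.4522] v=[-0.3188]
Step 2: x=[6.3579] v=[-0.6286]
Step 3: x=[6.2198] v=[-0.9207]
Step 4: x=[6.0418] v=[-1.1869]
Step 5: x=[5.8288] v=[-1.4197]
Step 6: x=[5.5869] v=[-1.6126]
Step 7: x=[5.3229] v=[-1.7601]
Step 8: x=[5.0442] v=[-1.8581]
Step 9: x=[4.7586] v=[-1.9039]
Step 10: x=[4.4742] v=[-1.8961]
Step 11: x=[4.1990] v=[-1.8350]
Step 12: x=[3.9407] v=[-1.7223]
Step 13: x=[3.7065] v=[-1.5612]
Step 14: x=[3.5031] v=[-1.3562]
Step 15: x=[3.3362] v=[-1.1130]
Step 16: x=[3.2104] v=[-0.8385]
Step 17: x=[3.1293] v=[-0.5405]
Step 18: x=[3.0952] v=[-0.2272]
Step 19: x=[3.1091] v=[0.0925]
First v>=0 after going negative at step 19, time=2.8500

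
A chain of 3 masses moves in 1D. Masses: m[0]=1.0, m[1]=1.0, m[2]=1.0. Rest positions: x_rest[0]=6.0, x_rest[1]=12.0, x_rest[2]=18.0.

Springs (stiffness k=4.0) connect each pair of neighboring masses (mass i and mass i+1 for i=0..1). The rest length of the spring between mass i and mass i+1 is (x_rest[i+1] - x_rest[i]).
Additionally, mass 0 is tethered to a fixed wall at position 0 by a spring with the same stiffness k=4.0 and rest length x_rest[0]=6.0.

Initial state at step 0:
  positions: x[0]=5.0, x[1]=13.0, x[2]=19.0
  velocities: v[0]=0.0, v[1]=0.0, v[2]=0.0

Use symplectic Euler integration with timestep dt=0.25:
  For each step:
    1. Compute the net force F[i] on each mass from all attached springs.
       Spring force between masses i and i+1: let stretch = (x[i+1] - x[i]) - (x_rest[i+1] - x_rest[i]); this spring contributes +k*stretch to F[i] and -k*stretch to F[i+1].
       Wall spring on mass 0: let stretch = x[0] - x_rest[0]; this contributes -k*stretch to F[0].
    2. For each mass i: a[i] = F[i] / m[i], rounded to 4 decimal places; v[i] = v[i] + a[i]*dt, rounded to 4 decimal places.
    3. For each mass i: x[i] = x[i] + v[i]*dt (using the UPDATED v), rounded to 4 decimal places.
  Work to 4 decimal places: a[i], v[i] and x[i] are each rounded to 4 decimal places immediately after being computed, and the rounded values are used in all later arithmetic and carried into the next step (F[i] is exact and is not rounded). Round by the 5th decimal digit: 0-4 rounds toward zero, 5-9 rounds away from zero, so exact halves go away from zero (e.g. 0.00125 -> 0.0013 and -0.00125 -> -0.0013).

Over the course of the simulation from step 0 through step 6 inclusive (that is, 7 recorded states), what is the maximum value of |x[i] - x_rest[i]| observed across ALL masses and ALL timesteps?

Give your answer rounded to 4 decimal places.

Answer: 1.3594

Derivation:
Step 0: x=[5.0000 13.0000 19.0000] v=[0.0000 0.0000 0.0000]
Step 1: x=[5.7500 12.5000 19.0000] v=[3.0000 -2.0000 0.0000]
Step 2: x=[6.7500 11.9375 18.8750] v=[4.0000 -2.2500 -0.5000]
Step 3: x=[7.3594 11.8125 18.5156] v=[2.4375 -0.5000 -1.4375]
Step 4: x=[7.2422 12.2500 17.9805] v=[-0.4688 1.7500 -2.1406]
Step 5: x=[6.5664 12.8682 17.5127] v=[-2.7032 2.4727 -1.8711]
Step 6: x=[5.8245 13.0721 17.3838] v=[-2.9678 0.8154 -0.5156]
Max displacement = 1.3594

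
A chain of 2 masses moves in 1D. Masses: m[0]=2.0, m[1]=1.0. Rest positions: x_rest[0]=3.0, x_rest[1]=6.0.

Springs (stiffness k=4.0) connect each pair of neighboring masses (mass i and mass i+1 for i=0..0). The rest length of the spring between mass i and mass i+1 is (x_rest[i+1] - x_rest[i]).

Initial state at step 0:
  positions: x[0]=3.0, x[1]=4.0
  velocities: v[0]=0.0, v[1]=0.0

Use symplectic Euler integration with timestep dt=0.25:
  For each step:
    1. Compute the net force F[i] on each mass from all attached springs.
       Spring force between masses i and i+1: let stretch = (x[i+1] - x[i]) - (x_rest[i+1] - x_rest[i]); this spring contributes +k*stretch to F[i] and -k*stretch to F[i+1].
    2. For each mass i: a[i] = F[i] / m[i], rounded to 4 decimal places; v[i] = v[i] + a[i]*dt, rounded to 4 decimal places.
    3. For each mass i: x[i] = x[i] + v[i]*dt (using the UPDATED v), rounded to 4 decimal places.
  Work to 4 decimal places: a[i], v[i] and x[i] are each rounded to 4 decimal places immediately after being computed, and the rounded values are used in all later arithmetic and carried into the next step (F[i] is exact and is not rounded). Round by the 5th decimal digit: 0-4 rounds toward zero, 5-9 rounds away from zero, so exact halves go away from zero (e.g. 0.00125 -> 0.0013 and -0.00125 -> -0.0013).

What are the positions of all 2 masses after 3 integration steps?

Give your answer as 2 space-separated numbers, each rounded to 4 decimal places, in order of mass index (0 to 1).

Step 0: x=[3.0000 4.0000] v=[0.0000 0.0000]
Step 1: x=[2.7500 4.5000] v=[-1.0000 2.0000]
Step 2: x=[2.3438 5.3125] v=[-1.6250 3.2500]
Step 3: x=[1.9336 6.1328] v=[-1.6407 3.2813]

Answer: 1.9336 6.1328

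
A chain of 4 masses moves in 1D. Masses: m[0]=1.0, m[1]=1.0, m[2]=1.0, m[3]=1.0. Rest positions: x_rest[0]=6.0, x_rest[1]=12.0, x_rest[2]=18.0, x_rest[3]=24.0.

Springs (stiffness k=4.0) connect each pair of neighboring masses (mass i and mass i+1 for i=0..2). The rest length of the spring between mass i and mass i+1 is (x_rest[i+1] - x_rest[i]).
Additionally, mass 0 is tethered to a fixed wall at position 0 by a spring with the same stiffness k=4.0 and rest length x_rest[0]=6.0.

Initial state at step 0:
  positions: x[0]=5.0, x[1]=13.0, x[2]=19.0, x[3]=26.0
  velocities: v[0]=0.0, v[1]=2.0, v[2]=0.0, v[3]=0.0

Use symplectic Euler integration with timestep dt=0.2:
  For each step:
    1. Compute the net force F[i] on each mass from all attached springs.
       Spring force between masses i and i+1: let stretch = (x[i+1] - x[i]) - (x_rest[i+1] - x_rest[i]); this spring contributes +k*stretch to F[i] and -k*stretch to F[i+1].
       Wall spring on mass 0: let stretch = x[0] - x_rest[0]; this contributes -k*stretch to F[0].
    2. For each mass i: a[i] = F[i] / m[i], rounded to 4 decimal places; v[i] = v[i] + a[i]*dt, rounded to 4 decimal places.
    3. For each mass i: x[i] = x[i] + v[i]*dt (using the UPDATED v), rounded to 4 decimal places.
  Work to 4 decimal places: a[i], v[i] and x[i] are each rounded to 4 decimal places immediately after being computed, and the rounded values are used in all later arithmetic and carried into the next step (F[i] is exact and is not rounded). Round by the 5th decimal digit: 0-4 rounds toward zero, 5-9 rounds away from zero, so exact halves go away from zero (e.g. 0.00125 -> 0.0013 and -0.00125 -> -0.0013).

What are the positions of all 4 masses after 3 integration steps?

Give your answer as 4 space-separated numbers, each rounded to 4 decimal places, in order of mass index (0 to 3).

Answer: 7.1693 12.7347 19.6170 25.2776

Derivation:
Step 0: x=[5.0000 13.0000 19.0000 26.0000] v=[0.0000 2.0000 0.0000 0.0000]
Step 1: x=[5.4800 13.0800 19.1600 25.8400] v=[2.4000 0.4000 0.8000 -0.8000]
Step 2: x=[6.2992 12.9168 19.4160 25.5712] v=[4.0960 -0.8160 1.2800 -1.3440]
Step 3: x=[7.1693 12.7347 19.6170 25.2776] v=[4.3507 -0.9107 1.0048 -1.4682]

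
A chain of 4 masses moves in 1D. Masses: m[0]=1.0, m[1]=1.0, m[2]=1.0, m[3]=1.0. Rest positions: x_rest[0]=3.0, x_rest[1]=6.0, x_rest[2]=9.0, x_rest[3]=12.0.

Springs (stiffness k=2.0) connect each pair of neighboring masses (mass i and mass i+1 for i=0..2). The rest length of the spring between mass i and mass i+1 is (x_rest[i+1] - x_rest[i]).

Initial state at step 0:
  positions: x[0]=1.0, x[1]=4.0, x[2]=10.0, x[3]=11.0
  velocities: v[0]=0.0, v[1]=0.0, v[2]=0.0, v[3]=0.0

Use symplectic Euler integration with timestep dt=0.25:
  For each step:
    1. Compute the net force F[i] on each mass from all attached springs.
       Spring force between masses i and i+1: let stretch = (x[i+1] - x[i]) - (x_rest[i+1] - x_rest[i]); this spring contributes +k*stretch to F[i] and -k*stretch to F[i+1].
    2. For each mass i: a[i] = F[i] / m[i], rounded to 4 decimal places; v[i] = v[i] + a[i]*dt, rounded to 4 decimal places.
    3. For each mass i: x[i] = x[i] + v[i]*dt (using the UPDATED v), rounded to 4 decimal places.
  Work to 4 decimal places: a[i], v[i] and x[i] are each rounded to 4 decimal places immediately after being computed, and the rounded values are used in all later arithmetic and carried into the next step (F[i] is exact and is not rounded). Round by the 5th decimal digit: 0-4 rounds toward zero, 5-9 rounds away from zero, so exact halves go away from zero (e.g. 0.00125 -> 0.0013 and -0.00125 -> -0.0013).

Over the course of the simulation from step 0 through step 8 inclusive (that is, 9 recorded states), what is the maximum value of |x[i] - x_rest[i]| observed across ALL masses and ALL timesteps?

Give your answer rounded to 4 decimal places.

Step 0: x=[1.0000 4.0000 10.0000 11.0000] v=[0.0000 0.0000 0.0000 0.0000]
Step 1: x=[1.0000 4.3750 9.3750 11.2500] v=[0.0000 1.5000 -2.5000 1.0000]
Step 2: x=[1.0469 4.9531 8.3594 11.6406] v=[0.1875 2.3125 -4.0625 1.5625]
Step 3: x=[1.2071 5.4688 7.3281 11.9961] v=[0.6406 2.0626 -4.1251 1.4219]
Step 4: x=[1.5250 5.6842 6.6479 12.1431] v=[1.2715 0.8614 -2.7208 0.5879]
Step 5: x=[1.9878 5.5001 6.5341 11.9782] v=[1.8511 -0.7364 -0.4551 -0.6597]
Step 6: x=[2.5146 5.0062 6.9716 11.5078] v=[2.1073 -1.9756 1.7500 -1.8818]
Step 7: x=[2.9779 4.4465 7.7305 10.8453] v=[1.8531 -2.2387 3.0354 -2.6499]
Step 8: x=[3.2498 4.1138 8.4682 10.1685] v=[1.0874 -1.3310 2.9508 -2.7073]
Max displacement = 2.4659

Answer: 2.4659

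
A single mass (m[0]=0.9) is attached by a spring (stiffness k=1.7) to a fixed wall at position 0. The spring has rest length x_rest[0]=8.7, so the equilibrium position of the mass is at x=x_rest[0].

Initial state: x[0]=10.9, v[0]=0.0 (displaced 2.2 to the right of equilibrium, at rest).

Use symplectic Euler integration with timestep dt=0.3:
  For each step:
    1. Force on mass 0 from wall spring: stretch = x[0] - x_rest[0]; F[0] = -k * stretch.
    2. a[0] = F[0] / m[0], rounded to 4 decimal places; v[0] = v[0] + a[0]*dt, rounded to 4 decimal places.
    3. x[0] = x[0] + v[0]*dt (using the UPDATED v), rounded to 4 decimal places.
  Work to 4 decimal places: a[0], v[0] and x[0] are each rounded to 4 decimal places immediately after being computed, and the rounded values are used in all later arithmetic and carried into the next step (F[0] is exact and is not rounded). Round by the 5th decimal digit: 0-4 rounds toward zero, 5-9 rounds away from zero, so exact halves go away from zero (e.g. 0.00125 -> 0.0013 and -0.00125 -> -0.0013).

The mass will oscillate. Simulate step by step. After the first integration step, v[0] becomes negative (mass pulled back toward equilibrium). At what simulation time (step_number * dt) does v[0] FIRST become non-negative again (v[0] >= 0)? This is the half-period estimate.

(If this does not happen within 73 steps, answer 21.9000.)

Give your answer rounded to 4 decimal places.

Answer: 2.4000

Derivation:
Step 0: x=[10.9000] v=[0.0000]
Step 1: x=[10.5260] v=[-1.2467]
Step 2: x=[9.8416] v=[-2.2814]
Step 3: x=[8.9631] v=[-2.9283]
Step 4: x=[8.0399] v=[-3.0774]
Step 5: x=[7.2289] v=[-2.7033]
Step 6: x=[6.6680] v=[-1.8697]
Step 7: x=[6.4525] v=[-0.7182]
Step 8: x=[6.6191] v=[0.5554]
First v>=0 after going negative at step 8, time=2.4000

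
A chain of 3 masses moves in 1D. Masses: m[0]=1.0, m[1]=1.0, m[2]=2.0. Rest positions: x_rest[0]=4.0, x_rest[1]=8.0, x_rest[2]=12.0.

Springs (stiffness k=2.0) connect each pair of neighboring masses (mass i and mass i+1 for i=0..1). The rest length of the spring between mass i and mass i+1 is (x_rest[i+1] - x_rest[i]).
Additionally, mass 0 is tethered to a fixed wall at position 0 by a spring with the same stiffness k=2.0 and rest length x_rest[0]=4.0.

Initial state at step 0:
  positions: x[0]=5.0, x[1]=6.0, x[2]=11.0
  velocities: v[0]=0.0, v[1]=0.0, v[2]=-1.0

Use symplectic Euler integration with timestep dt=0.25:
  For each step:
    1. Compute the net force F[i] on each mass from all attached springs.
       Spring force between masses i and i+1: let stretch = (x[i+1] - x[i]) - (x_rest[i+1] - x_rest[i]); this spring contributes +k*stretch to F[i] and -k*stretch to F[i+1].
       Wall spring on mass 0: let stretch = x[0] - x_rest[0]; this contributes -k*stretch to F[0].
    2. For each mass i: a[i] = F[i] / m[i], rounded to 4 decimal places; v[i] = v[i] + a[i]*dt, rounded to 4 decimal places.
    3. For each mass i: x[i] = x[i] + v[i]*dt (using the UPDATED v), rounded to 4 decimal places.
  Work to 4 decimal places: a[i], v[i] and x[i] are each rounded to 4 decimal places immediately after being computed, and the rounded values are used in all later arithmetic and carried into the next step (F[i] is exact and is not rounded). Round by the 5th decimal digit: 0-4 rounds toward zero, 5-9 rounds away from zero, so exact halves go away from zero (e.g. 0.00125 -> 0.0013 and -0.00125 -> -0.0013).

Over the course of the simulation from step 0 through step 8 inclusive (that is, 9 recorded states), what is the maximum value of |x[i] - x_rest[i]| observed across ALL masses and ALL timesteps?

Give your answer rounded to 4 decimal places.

Answer: 2.4736

Derivation:
Step 0: x=[5.0000 6.0000 11.0000] v=[0.0000 0.0000 -1.0000]
Step 1: x=[4.5000 6.5000 10.6875] v=[-2.0000 2.0000 -1.2500]
Step 2: x=[3.6875 7.2735 10.3633] v=[-3.2500 3.0938 -1.2969]
Step 3: x=[2.8623 7.9849 10.0960] v=[-3.3008 2.8457 -1.0694]
Step 4: x=[2.3196 8.3199 9.9467] v=[-2.1707 1.3400 -0.5972]
Step 5: x=[2.2370 8.1082 9.9457] v=[-0.3304 -0.8468 -0.0039]
Step 6: x=[2.6087 7.3923 10.0799] v=[1.4867 -2.8637 0.5367]
Step 7: x=[3.2523 6.4144 10.2961] v=[2.5742 -3.9117 0.8648]
Step 8: x=[3.8846 5.5264 10.5197] v=[2.5291 -3.5519 0.8944]
Max displacement = 2.4736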